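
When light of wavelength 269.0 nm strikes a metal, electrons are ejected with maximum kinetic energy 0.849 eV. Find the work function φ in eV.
3.76 eV

From Einstein's photoelectric equation: KE_max = hf - φ = hc/λ - φ

Rearranging for φ:
φ = hc/λ - KE_max

Calculate photon energy:
E_photon = hc/λ = 4.6091 eV

Therefore:
φ = 4.6091 - 0.849 = 3.76 eV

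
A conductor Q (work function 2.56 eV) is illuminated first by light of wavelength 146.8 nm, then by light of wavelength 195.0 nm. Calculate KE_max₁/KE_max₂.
1.5496

Using Einstein's equation: KE_max = hc/λ - φ

For λ₁ = 146.8 nm:
E₁ = hc/λ₁ = 8.4458 eV
KE₁ = E₁ - φ = 8.4458 - 2.56 = 5.8858 eV

For λ₂ = 195.0 nm:
E₂ = hc/λ₂ = 6.3582 eV
KE₂ = E₂ - φ = 6.3582 - 2.56 = 3.7982 eV

Ratio: KE₁/KE₂ = 5.8858/3.7982 = 1.5496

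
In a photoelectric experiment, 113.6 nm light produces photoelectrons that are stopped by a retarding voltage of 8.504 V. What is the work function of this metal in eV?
2.41 eV

The stopping potential gives the maximum kinetic energy: KE_max = eV_s = 8.504 eV

From Einstein's photoelectric equation: KE_max = hc/λ - φ
Rearranging: φ = hc/λ - KE_max

Calculate photon energy:
E_photon = hc/λ = (6.626×10⁻³⁴ J·s)(3×10⁸ m/s) / (113.6×10⁻⁹ m) = 10.9141 eV

Therefore:
φ = 10.9141 - 8.504 = 2.41 eV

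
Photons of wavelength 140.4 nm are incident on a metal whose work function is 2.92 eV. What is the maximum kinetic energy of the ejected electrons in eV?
5.9108 eV

Using Einstein's photoelectric equation: KE_max = hf - φ = hc/λ - φ

First, calculate the photon energy:
E_photon = hc/λ = (6.626×10⁻³⁴ J·s)(3×10⁸ m/s) / (140.4×10⁻⁹ m)
E_photon = 8.8308 eV

Then, the maximum kinetic energy:
KE_max = E_photon - φ = 8.8308 eV - 2.92 eV = 5.9108 eV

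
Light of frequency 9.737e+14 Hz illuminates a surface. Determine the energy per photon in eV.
4.0269 eV

Using E = hf:

E = hf = (6.626×10⁻³⁴ J·s)(9.737e+14 Hz)
E = 4.0269 eV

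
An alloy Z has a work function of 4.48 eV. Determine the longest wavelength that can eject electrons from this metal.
276.75 nm

The threshold wavelength is when the photon energy equals the work function:
hc/λ₀ = φ

Solving for λ₀:
λ₀ = hc/φ = (6.626×10⁻³⁴ J·s)(3×10⁸ m/s) / (4.48 eV × 1.602×10⁻¹⁹ J/eV)
λ₀ = 276.75 nm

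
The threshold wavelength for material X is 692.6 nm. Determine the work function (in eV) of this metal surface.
1.79 eV

At the threshold wavelength, photon energy equals work function:
φ = hc/λ₀

Calculating:
φ = (6.626×10⁻³⁴ J·s)(3×10⁸ m/s) / (692.6×10⁻⁹ m)
φ = 1.79 eV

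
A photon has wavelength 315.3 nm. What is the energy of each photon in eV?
3.9323 eV

Using E = hf = hc/λ:

E = hc/λ = (6.626×10⁻³⁴ J·s)(3×10⁸ m/s) / (315.3×10⁻⁹ m)
E = 3.9323 eV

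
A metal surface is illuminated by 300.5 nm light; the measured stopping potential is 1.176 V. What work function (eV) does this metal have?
2.95 eV

The stopping potential gives the maximum kinetic energy: KE_max = eV_s = 1.176 eV

From Einstein's photoelectric equation: KE_max = hc/λ - φ
Rearranging: φ = hc/λ - KE_max

Calculate photon energy:
E_photon = hc/λ = (6.626×10⁻³⁴ J·s)(3×10⁸ m/s) / (300.5×10⁻⁹ m) = 4.1259 eV

Therefore:
φ = 4.1259 - 1.176 = 2.95 eV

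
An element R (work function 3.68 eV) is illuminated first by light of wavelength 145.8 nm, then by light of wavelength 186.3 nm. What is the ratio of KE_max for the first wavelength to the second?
1.6214

Using Einstein's equation: KE_max = hc/λ - φ

For λ₁ = 145.8 nm:
E₁ = hc/λ₁ = 8.5037 eV
KE₁ = E₁ - φ = 8.5037 - 3.68 = 4.8237 eV

For λ₂ = 186.3 nm:
E₂ = hc/λ₂ = 6.6551 eV
KE₂ = E₂ - φ = 6.6551 - 3.68 = 2.9751 eV

Ratio: KE₁/KE₂ = 4.8237/2.9751 = 1.6214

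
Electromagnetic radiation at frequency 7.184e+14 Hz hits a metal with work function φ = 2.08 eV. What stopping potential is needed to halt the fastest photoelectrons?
0.8911 V

The stopping potential V_s satisfies: eV_s = KE_max

First, find KE_max using Einstein's equation:
E_photon = hf = (6.626×10⁻³⁴ J·s)(7.184e+14 Hz) = 2.9711 eV
KE_max = E_photon - φ = 2.9711 - 2.08 = 0.8911 eV

Since eV_s = KE_max:
V_s = KE_max/e = 0.8911 V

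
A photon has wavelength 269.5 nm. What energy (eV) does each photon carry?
4.6005 eV

Using E = hf = hc/λ:

E = hc/λ = (6.626×10⁻³⁴ J·s)(3×10⁸ m/s) / (269.5×10⁻⁹ m)
E = 4.6005 eV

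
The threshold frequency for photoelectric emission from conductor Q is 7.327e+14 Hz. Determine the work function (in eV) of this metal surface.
3.03 eV

At the threshold frequency, photon energy equals work function:
φ = hf₀

Calculating:
φ = (6.626×10⁻³⁴ J·s)(7.327e+14 Hz)
φ = 3.03 eV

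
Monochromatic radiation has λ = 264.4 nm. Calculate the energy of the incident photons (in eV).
4.6893 eV

Using E = hf = hc/λ:

E = hc/λ = (6.626×10⁻³⁴ J·s)(3×10⁸ m/s) / (264.4×10⁻⁹ m)
E = 4.6893 eV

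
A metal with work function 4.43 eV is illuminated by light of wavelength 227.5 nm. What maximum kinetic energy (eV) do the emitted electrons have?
1.0199 eV

Using Einstein's photoelectric equation: KE_max = hf - φ = hc/λ - φ

First, calculate the photon energy:
E_photon = hc/λ = (6.626×10⁻³⁴ J·s)(3×10⁸ m/s) / (227.5×10⁻⁹ m)
E_photon = 5.4499 eV

Then, the maximum kinetic energy:
KE_max = E_photon - φ = 5.4499 eV - 4.43 eV = 1.0199 eV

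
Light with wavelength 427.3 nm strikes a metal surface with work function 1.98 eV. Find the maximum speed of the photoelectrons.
5.6936e+05 m/s

First, find the maximum kinetic energy:
E_photon = hc/λ = 2.9016 eV
KE_max = E_photon - φ = 2.9016 - 1.98 = 0.9216 eV

Convert to Joules: KE_max = 0.9216 × 1.602×10⁻¹⁹ J = 1.4765e-19 J

Then use KE = ½mv² to find velocity:
v = √(2·KE/m) = √(2 × 1.4765e-19 J / 9.109e-31 kg)
v = 5.6936e+05 m/s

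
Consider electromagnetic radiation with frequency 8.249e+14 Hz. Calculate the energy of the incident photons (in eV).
3.4115 eV

Using E = hf:

E = hf = (6.626×10⁻³⁴ J·s)(8.249e+14 Hz)
E = 3.4115 eV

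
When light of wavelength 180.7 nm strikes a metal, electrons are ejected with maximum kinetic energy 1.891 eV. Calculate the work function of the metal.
4.97 eV

From Einstein's photoelectric equation: KE_max = hf - φ = hc/λ - φ

Rearranging for φ:
φ = hc/λ - KE_max

Calculate photon energy:
E_photon = hc/λ = 6.8613 eV

Therefore:
φ = 6.8613 - 1.891 = 4.97 eV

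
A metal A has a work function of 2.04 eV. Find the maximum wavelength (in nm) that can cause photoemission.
607.77 nm

The threshold wavelength is when the photon energy equals the work function:
hc/λ₀ = φ

Solving for λ₀:
λ₀ = hc/φ = (6.626×10⁻³⁴ J·s)(3×10⁸ m/s) / (2.04 eV × 1.602×10⁻¹⁹ J/eV)
λ₀ = 607.77 nm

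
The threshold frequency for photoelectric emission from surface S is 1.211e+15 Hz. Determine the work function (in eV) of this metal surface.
5.01 eV

At the threshold frequency, photon energy equals work function:
φ = hf₀

Calculating:
φ = (6.626×10⁻³⁴ J·s)(1.211e+15 Hz)
φ = 5.01 eV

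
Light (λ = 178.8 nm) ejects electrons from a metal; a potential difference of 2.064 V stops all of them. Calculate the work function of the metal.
4.87 eV

The stopping potential gives the maximum kinetic energy: KE_max = eV_s = 2.064 eV

From Einstein's photoelectric equation: KE_max = hc/λ - φ
Rearranging: φ = hc/λ - KE_max

Calculate photon energy:
E_photon = hc/λ = (6.626×10⁻³⁴ J·s)(3×10⁸ m/s) / (178.8×10⁻⁹ m) = 6.9342 eV

Therefore:
φ = 6.9342 - 2.064 = 4.87 eV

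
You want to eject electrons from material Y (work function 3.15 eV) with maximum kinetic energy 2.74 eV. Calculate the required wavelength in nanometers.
210.50 nm

From Einstein's equation: KE_max = hc/λ - φ

Rearranging for λ:
hc/λ = KE_max + φ
λ = hc/(KE_max + φ)

Required photon energy:
E_photon = KE_max + φ = 2.74 + 3.15 = 5.89 eV

Required wavelength:
λ = hc/E_photon = (6.626×10⁻³⁴)(3×10⁸) / (5.89 × 1.602×10⁻¹⁹)
λ = 210.50 nm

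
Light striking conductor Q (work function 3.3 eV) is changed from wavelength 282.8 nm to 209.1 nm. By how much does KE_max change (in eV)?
1.5453 eV

Using Einstein's equation: KE_max = hc/λ - φ

For λ₁ = 282.8 nm:
KE₁ = hc/λ₁ - φ = 4.3842 - 3.3 = 1.0842 eV

For λ₂ = 209.1 nm:
KE₂ = hc/λ₂ - φ = 5.9294 - 3.3 = 2.6294 eV

Change in KE:
ΔKE = KE₂ - KE₁ = 2.6294 - 1.0842 = 1.5453 eV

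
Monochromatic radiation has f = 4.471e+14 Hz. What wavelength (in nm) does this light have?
670.53 nm

Using the wave equation: c = fλ

Solving for wavelength:
λ = c/f = (3×10⁸ m/s) / (4.471e+14 Hz)
λ = 670.53 nm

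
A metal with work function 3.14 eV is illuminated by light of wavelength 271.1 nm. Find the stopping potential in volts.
1.4334 V

The stopping potential V_s satisfies: eV_s = KE_max

First, find KE_max using Einstein's equation:
E_photon = hc/λ = 4.5734 eV
KE_max = E_photon - φ = 4.5734 - 3.14 = 1.4334 eV

Since eV_s = KE_max:
V_s = KE_max/e = 1.4334 V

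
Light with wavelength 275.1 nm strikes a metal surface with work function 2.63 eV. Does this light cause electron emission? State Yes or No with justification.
Yes

For photoemission, the photon energy must exceed the work function.

Photon energy: E = hc/λ = 4.5069 eV
Work function: φ = 2.63 eV

Since E_photon (4.5069 eV) > φ (2.63 eV), photoemission WILL occur.
The threshold wavelength is λ₀ = hc/φ = 471.4 nm.
Since 275.1 nm < 471.4 nm, the light has sufficient energy.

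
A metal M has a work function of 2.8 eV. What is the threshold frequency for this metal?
6.7704e+14 Hz

The threshold frequency is when the photon energy equals the work function:
hf₀ = φ

Solving for f₀:
f₀ = φ/h = (2.8 eV × 1.602×10⁻¹⁹ J/eV) / (6.626×10⁻³⁴ J·s)
f₀ = 6.7704e+14 Hz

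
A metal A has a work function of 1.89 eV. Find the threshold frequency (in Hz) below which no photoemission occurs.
4.5700e+14 Hz

The threshold frequency is when the photon energy equals the work function:
hf₀ = φ

Solving for f₀:
f₀ = φ/h = (1.89 eV × 1.602×10⁻¹⁹ J/eV) / (6.626×10⁻³⁴ J·s)
f₀ = 4.5700e+14 Hz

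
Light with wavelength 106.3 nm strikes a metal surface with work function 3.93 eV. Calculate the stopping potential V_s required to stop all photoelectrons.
7.7336 V

The stopping potential V_s satisfies: eV_s = KE_max

First, find KE_max using Einstein's equation:
E_photon = hc/λ = 11.6636 eV
KE_max = E_photon - φ = 11.6636 - 3.93 = 7.7336 eV

Since eV_s = KE_max:
V_s = KE_max/e = 7.7336 V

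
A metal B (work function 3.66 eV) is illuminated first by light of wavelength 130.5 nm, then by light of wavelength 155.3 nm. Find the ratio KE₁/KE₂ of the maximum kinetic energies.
1.3509

Using Einstein's equation: KE_max = hc/λ - φ

For λ₁ = 130.5 nm:
E₁ = hc/λ₁ = 9.5007 eV
KE₁ = E₁ - φ = 9.5007 - 3.66 = 5.8407 eV

For λ₂ = 155.3 nm:
E₂ = hc/λ₂ = 7.9835 eV
KE₂ = E₂ - φ = 7.9835 - 3.66 = 4.3235 eV

Ratio: KE₁/KE₂ = 5.8407/4.3235 = 1.3509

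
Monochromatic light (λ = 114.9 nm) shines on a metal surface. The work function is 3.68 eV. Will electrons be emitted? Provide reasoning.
Yes

For photoemission, the photon energy must exceed the work function.

Photon energy: E = hc/λ = 10.7906 eV
Work function: φ = 3.68 eV

Since E_photon (10.7906 eV) > φ (3.68 eV), photoemission WILL occur.
The threshold wavelength is λ₀ = hc/φ = 336.9 nm.
Since 114.9 nm < 336.9 nm, the light has sufficient energy.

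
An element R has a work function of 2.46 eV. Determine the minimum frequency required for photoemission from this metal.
5.9483e+14 Hz

The threshold frequency is when the photon energy equals the work function:
hf₀ = φ

Solving for f₀:
f₀ = φ/h = (2.46 eV × 1.602×10⁻¹⁹ J/eV) / (6.626×10⁻³⁴ J·s)
f₀ = 5.9483e+14 Hz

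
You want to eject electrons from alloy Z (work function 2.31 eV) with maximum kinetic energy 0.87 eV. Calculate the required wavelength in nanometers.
389.89 nm

From Einstein's equation: KE_max = hc/λ - φ

Rearranging for λ:
hc/λ = KE_max + φ
λ = hc/(KE_max + φ)

Required photon energy:
E_photon = KE_max + φ = 0.87 + 2.31 = 3.18 eV

Required wavelength:
λ = hc/E_photon = (6.626×10⁻³⁴)(3×10⁸) / (3.18 × 1.602×10⁻¹⁹)
λ = 389.89 nm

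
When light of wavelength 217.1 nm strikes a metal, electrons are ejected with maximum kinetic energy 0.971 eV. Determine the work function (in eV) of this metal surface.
4.74 eV

From Einstein's photoelectric equation: KE_max = hf - φ = hc/λ - φ

Rearranging for φ:
φ = hc/λ - KE_max

Calculate photon energy:
E_photon = hc/λ = 5.7109 eV

Therefore:
φ = 5.7109 - 0.971 = 4.74 eV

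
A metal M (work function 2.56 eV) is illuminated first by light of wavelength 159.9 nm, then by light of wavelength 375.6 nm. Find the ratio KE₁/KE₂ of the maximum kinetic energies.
7.0096

Using Einstein's equation: KE_max = hc/λ - φ

For λ₁ = 159.9 nm:
E₁ = hc/λ₁ = 7.7539 eV
KE₁ = E₁ - φ = 7.7539 - 2.56 = 5.1939 eV

For λ₂ = 375.6 nm:
E₂ = hc/λ₂ = 3.3010 eV
KE₂ = E₂ - φ = 3.3010 - 2.56 = 0.7410 eV

Ratio: KE₁/KE₂ = 5.1939/0.7410 = 7.0096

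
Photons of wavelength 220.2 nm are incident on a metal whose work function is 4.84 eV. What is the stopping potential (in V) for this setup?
0.7905 V

The stopping potential V_s satisfies: eV_s = KE_max

First, find KE_max using Einstein's equation:
E_photon = hc/λ = 5.6305 eV
KE_max = E_photon - φ = 5.6305 - 4.84 = 0.7905 eV

Since eV_s = KE_max:
V_s = KE_max/e = 0.7905 V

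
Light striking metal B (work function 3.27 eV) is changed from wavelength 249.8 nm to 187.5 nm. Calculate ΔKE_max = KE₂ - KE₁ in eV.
1.6492 eV

Using Einstein's equation: KE_max = hc/λ - φ

For λ₁ = 249.8 nm:
KE₁ = hc/λ₁ - φ = 4.9633 - 3.27 = 1.6933 eV

For λ₂ = 187.5 nm:
KE₂ = hc/λ₂ - φ = 6.6125 - 3.27 = 3.3425 eV

Change in KE:
ΔKE = KE₂ - KE₁ = 3.3425 - 1.6933 = 1.6492 eV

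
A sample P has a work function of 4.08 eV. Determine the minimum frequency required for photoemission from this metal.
9.8654e+14 Hz

The threshold frequency is when the photon energy equals the work function:
hf₀ = φ

Solving for f₀:
f₀ = φ/h = (4.08 eV × 1.602×10⁻¹⁹ J/eV) / (6.626×10⁻³⁴ J·s)
f₀ = 9.8654e+14 Hz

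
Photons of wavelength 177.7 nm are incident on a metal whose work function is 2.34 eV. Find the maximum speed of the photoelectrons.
1.2772e+06 m/s

First, find the maximum kinetic energy:
E_photon = hc/λ = 6.9772 eV
KE_max = E_photon - φ = 6.9772 - 2.34 = 4.6372 eV

Convert to Joules: KE_max = 4.6372 × 1.602×10⁻¹⁹ J = 7.4296e-19 J

Then use KE = ½mv² to find velocity:
v = √(2·KE/m) = √(2 × 7.4296e-19 J / 9.109e-31 kg)
v = 1.2772e+06 m/s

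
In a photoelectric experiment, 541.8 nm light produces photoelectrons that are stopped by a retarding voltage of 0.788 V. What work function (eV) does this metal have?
1.50 eV

The stopping potential gives the maximum kinetic energy: KE_max = eV_s = 0.788 eV

From Einstein's photoelectric equation: KE_max = hc/λ - φ
Rearranging: φ = hc/λ - KE_max

Calculate photon energy:
E_photon = hc/λ = (6.626×10⁻³⁴ J·s)(3×10⁸ m/s) / (541.8×10⁻⁹ m) = 2.2884 eV

Therefore:
φ = 2.2884 - 0.788 = 1.50 eV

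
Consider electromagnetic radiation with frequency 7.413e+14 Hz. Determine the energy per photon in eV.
3.0658 eV

Using E = hf:

E = hf = (6.626×10⁻³⁴ J·s)(7.413e+14 Hz)
E = 3.0658 eV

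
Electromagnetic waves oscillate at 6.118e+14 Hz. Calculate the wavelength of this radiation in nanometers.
490.02 nm

Using the wave equation: c = fλ

Solving for wavelength:
λ = c/f = (3×10⁸ m/s) / (6.118e+14 Hz)
λ = 490.02 nm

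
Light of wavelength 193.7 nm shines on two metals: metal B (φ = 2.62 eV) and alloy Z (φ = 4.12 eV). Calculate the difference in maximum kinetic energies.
1.5000 eV

Using KE_max = hc/λ - φ for each metal:

Photon energy: E = hc/λ = 6.4008 eV

For metal B (φ₁ = 2.62 eV):
KE₁ = E - φ₁ = 6.4008 - 2.62 = 3.7808 eV

For alloy Z (φ₂ = 4.12 eV):
KE₂ = E - φ₂ = 6.4008 - 4.12 = 2.2808 eV

Difference:
ΔKE = KE₁ - KE₂ = 3.7808 - 2.2808 = 1.5000 eV

Note: The difference equals the difference in work functions: 4.12 - 2.62 = 1.50 eV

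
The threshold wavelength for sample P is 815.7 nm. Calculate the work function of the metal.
1.52 eV

At the threshold wavelength, photon energy equals work function:
φ = hc/λ₀

Calculating:
φ = (6.626×10⁻³⁴ J·s)(3×10⁸ m/s) / (815.7×10⁻⁹ m)
φ = 1.52 eV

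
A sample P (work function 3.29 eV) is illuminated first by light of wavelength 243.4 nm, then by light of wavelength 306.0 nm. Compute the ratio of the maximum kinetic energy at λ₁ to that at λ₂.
2.3680

Using Einstein's equation: KE_max = hc/λ - φ

For λ₁ = 243.4 nm:
E₁ = hc/λ₁ = 5.0938 eV
KE₁ = E₁ - φ = 5.0938 - 3.29 = 1.8038 eV

For λ₂ = 306.0 nm:
E₂ = hc/λ₂ = 4.0518 eV
KE₂ = E₂ - φ = 4.0518 - 3.29 = 0.7618 eV

Ratio: KE₁/KE₂ = 1.8038/0.7618 = 2.3680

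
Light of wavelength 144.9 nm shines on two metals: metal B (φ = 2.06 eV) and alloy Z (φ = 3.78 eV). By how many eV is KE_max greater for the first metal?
1.7200 eV

Using KE_max = hc/λ - φ for each metal:

Photon energy: E = hc/λ = 8.5565 eV

For metal B (φ₁ = 2.06 eV):
KE₁ = E - φ₁ = 8.5565 - 2.06 = 6.4965 eV

For alloy Z (φ₂ = 3.78 eV):
KE₂ = E - φ₂ = 8.5565 - 3.78 = 4.7765 eV

Difference:
ΔKE = KE₁ - KE₂ = 6.4965 - 4.7765 = 1.7200 eV

Note: The difference equals the difference in work functions: 3.78 - 2.06 = 1.72 eV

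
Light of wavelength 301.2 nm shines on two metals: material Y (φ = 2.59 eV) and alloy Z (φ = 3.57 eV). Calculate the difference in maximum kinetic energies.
0.9800 eV

Using KE_max = hc/λ - φ for each metal:

Photon energy: E = hc/λ = 4.1163 eV

For material Y (φ₁ = 2.59 eV):
KE₁ = E - φ₁ = 4.1163 - 2.59 = 1.5263 eV

For alloy Z (φ₂ = 3.57 eV):
KE₂ = E - φ₂ = 4.1163 - 3.57 = 0.5463 eV

Difference:
ΔKE = KE₁ - KE₂ = 1.5263 - 0.5463 = 0.9800 eV

Note: The difference equals the difference in work functions: 3.57 - 2.59 = 0.98 eV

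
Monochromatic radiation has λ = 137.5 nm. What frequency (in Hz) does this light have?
2.1803e+15 Hz

Using the wave equation: c = fλ

Solving for frequency:
f = c/λ = (3×10⁸ m/s) / (137.5×10⁻⁹ m)
f = 2.1803e+15 Hz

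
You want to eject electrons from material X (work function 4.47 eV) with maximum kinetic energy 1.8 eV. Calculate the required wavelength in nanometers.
197.74 nm

From Einstein's equation: KE_max = hc/λ - φ

Rearranging for λ:
hc/λ = KE_max + φ
λ = hc/(KE_max + φ)

Required photon energy:
E_photon = KE_max + φ = 1.8 + 4.47 = 6.27 eV

Required wavelength:
λ = hc/E_photon = (6.626×10⁻³⁴)(3×10⁸) / (6.27 × 1.602×10⁻¹⁹)
λ = 197.74 nm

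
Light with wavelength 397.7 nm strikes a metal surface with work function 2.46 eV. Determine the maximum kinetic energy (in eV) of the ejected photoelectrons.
0.6575 eV

Using Einstein's photoelectric equation: KE_max = hf - φ = hc/λ - φ

First, calculate the photon energy:
E_photon = hc/λ = (6.626×10⁻³⁴ J·s)(3×10⁸ m/s) / (397.7×10⁻⁹ m)
E_photon = 3.1175 eV

Then, the maximum kinetic energy:
KE_max = E_photon - φ = 3.1175 eV - 2.46 eV = 0.6575 eV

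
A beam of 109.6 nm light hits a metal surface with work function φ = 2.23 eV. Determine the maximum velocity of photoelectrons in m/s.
1.7874e+06 m/s

First, find the maximum kinetic energy:
E_photon = hc/λ = 11.3124 eV
KE_max = E_photon - φ = 11.3124 - 2.23 = 9.0824 eV

Convert to Joules: KE_max = 9.0824 × 1.602×10⁻¹⁹ J = 1.4552e-18 J

Then use KE = ½mv² to find velocity:
v = √(2·KE/m) = √(2 × 1.4552e-18 J / 9.109e-31 kg)
v = 1.7874e+06 m/s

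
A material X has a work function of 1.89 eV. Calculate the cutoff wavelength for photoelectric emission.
656.00 nm

The threshold wavelength is when the photon energy equals the work function:
hc/λ₀ = φ

Solving for λ₀:
λ₀ = hc/φ = (6.626×10⁻³⁴ J·s)(3×10⁸ m/s) / (1.89 eV × 1.602×10⁻¹⁹ J/eV)
λ₀ = 656.00 nm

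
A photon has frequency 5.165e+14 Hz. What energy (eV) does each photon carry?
2.1361 eV

Using E = hf:

E = hf = (6.626×10⁻³⁴ J·s)(5.165e+14 Hz)
E = 2.1361 eV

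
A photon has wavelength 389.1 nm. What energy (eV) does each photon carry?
3.1864 eV

Using E = hf = hc/λ:

E = hc/λ = (6.626×10⁻³⁴ J·s)(3×10⁸ m/s) / (389.1×10⁻⁹ m)
E = 3.1864 eV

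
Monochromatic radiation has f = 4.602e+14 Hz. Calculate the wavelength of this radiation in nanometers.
651.44 nm

Using the wave equation: c = fλ

Solving for wavelength:
λ = c/f = (3×10⁸ m/s) / (4.602e+14 Hz)
λ = 651.44 nm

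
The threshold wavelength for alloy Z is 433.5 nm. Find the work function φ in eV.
2.86 eV

At the threshold wavelength, photon energy equals work function:
φ = hc/λ₀

Calculating:
φ = (6.626×10⁻³⁴ J·s)(3×10⁸ m/s) / (433.5×10⁻⁹ m)
φ = 2.86 eV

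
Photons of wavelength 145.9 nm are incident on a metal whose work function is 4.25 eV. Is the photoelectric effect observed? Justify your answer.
Yes

For photoemission, the photon energy must exceed the work function.

Photon energy: E = hc/λ = 8.4979 eV
Work function: φ = 4.25 eV

Since E_photon (8.4979 eV) > φ (4.25 eV), photoemission WILL occur.
The threshold wavelength is λ₀ = hc/φ = 291.7 nm.
Since 145.9 nm < 291.7 nm, the light has sufficient energy.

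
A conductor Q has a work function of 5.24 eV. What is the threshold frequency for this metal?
1.2670e+15 Hz

The threshold frequency is when the photon energy equals the work function:
hf₀ = φ

Solving for f₀:
f₀ = φ/h = (5.24 eV × 1.602×10⁻¹⁹ J/eV) / (6.626×10⁻³⁴ J·s)
f₀ = 1.2670e+15 Hz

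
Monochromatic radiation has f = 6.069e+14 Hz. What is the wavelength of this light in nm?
493.97 nm

Using the wave equation: c = fλ

Solving for wavelength:
λ = c/f = (3×10⁸ m/s) / (6.069e+14 Hz)
λ = 493.97 nm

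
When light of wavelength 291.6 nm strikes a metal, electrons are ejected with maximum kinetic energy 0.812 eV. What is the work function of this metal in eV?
3.44 eV

From Einstein's photoelectric equation: KE_max = hf - φ = hc/λ - φ

Rearranging for φ:
φ = hc/λ - KE_max

Calculate photon energy:
E_photon = hc/λ = 4.2519 eV

Therefore:
φ = 4.2519 - 0.812 = 3.44 eV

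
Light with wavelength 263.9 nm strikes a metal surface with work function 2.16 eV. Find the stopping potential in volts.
2.5382 V

The stopping potential V_s satisfies: eV_s = KE_max

First, find KE_max using Einstein's equation:
E_photon = hc/λ = 4.6982 eV
KE_max = E_photon - φ = 4.6982 - 2.16 = 2.5382 eV

Since eV_s = KE_max:
V_s = KE_max/e = 2.5382 V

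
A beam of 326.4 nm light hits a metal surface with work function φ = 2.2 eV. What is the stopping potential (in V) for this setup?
1.5985 V

The stopping potential V_s satisfies: eV_s = KE_max

First, find KE_max using Einstein's equation:
E_photon = hc/λ = 3.7985 eV
KE_max = E_photon - φ = 3.7985 - 2.2 = 1.5985 eV

Since eV_s = KE_max:
V_s = KE_max/e = 1.5985 V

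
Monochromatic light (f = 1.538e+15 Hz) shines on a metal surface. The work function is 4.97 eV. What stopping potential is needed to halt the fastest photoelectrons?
1.3907 V

The stopping potential V_s satisfies: eV_s = KE_max

First, find KE_max using Einstein's equation:
E_photon = hf = (6.626×10⁻³⁴ J·s)(1.538e+15 Hz) = 6.3607 eV
KE_max = E_photon - φ = 6.3607 - 4.97 = 1.3907 eV

Since eV_s = KE_max:
V_s = KE_max/e = 1.3907 V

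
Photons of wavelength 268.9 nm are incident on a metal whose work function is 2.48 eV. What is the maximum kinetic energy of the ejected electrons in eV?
2.1308 eV

Using Einstein's photoelectric equation: KE_max = hf - φ = hc/λ - φ

First, calculate the photon energy:
E_photon = hc/λ = (6.626×10⁻³⁴ J·s)(3×10⁸ m/s) / (268.9×10⁻⁹ m)
E_photon = 4.6108 eV

Then, the maximum kinetic energy:
KE_max = E_photon - φ = 4.6108 eV - 2.48 eV = 2.1308 eV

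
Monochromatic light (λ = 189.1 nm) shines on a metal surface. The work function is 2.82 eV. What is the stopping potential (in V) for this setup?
3.7365 V

The stopping potential V_s satisfies: eV_s = KE_max

First, find KE_max using Einstein's equation:
E_photon = hc/λ = 6.5565 eV
KE_max = E_photon - φ = 6.5565 - 2.82 = 3.7365 eV

Since eV_s = KE_max:
V_s = KE_max/e = 3.7365 V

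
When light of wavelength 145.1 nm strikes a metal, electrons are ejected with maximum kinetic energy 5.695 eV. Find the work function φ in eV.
2.85 eV

From Einstein's photoelectric equation: KE_max = hf - φ = hc/λ - φ

Rearranging for φ:
φ = hc/λ - KE_max

Calculate photon energy:
E_photon = hc/λ = 8.5447 eV

Therefore:
φ = 8.5447 - 5.695 = 2.85 eV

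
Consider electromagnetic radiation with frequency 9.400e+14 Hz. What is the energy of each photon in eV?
3.8875 eV

Using E = hf:

E = hf = (6.626×10⁻³⁴ J·s)(9.400e+14 Hz)
E = 3.8875 eV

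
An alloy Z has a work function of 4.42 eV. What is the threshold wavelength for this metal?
280.51 nm

The threshold wavelength is when the photon energy equals the work function:
hc/λ₀ = φ

Solving for λ₀:
λ₀ = hc/φ = (6.626×10⁻³⁴ J·s)(3×10⁸ m/s) / (4.42 eV × 1.602×10⁻¹⁹ J/eV)
λ₀ = 280.51 nm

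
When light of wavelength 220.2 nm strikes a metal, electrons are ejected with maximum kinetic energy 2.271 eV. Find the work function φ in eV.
3.36 eV

From Einstein's photoelectric equation: KE_max = hf - φ = hc/λ - φ

Rearranging for φ:
φ = hc/λ - KE_max

Calculate photon energy:
E_photon = hc/λ = 5.6305 eV

Therefore:
φ = 5.6305 - 2.271 = 3.36 eV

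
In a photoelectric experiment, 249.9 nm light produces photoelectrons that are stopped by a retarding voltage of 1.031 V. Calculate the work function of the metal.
3.93 eV

The stopping potential gives the maximum kinetic energy: KE_max = eV_s = 1.031 eV

From Einstein's photoelectric equation: KE_max = hc/λ - φ
Rearranging: φ = hc/λ - KE_max

Calculate photon energy:
E_photon = hc/λ = (6.626×10⁻³⁴ J·s)(3×10⁸ m/s) / (249.9×10⁻⁹ m) = 4.9614 eV

Therefore:
φ = 4.9614 - 1.031 = 3.93 eV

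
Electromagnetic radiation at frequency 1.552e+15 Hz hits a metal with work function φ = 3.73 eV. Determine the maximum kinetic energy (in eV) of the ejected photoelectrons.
2.6886 eV

Using Einstein's photoelectric equation: KE_max = hf - φ

First, calculate the photon energy:
E_photon = hf = (6.626×10⁻³⁴ J·s)(1.552e+15 Hz)
E_photon = 6.4186 eV

Then, the maximum kinetic energy:
KE_max = E_photon - φ = 6.4186 eV - 3.73 eV = 2.6886 eV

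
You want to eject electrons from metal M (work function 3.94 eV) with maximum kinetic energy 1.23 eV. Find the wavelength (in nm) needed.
239.81 nm

From Einstein's equation: KE_max = hc/λ - φ

Rearranging for λ:
hc/λ = KE_max + φ
λ = hc/(KE_max + φ)

Required photon energy:
E_photon = KE_max + φ = 1.23 + 3.94 = 5.17 eV

Required wavelength:
λ = hc/E_photon = (6.626×10⁻³⁴)(3×10⁸) / (5.17 × 1.602×10⁻¹⁹)
λ = 239.81 nm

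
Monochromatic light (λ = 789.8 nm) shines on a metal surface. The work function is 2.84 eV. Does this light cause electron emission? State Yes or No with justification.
No

For photoemission, the photon energy must exceed the work function.

Photon energy: E = hc/λ = 1.5698 eV
Work function: φ = 2.84 eV

Since E_photon (1.5698 eV) < φ (2.84 eV), photoemission will NOT occur.
The threshold wavelength is λ₀ = hc/φ = 436.6 nm.
Since 789.8 nm > 436.6 nm, the photons lack sufficient energy.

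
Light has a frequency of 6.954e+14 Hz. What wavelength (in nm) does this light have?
431.11 nm

Using the wave equation: c = fλ

Solving for wavelength:
λ = c/f = (3×10⁸ m/s) / (6.954e+14 Hz)
λ = 431.11 nm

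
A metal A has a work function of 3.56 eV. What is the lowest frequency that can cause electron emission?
8.6080e+14 Hz

The threshold frequency is when the photon energy equals the work function:
hf₀ = φ

Solving for f₀:
f₀ = φ/h = (3.56 eV × 1.602×10⁻¹⁹ J/eV) / (6.626×10⁻³⁴ J·s)
f₀ = 8.6080e+14 Hz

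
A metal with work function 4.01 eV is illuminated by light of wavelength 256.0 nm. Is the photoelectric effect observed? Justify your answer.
Yes

For photoemission, the photon energy must exceed the work function.

Photon energy: E = hc/λ = 4.8431 eV
Work function: φ = 4.01 eV

Since E_photon (4.8431 eV) > φ (4.01 eV), photoemission WILL occur.
The threshold wavelength is λ₀ = hc/φ = 309.2 nm.
Since 256.0 nm < 309.2 nm, the light has sufficient energy.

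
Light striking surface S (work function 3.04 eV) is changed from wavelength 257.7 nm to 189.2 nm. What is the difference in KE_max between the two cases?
1.7419 eV

Using Einstein's equation: KE_max = hc/λ - φ

For λ₁ = 257.7 nm:
KE₁ = hc/λ₁ - φ = 4.8112 - 3.04 = 1.7712 eV

For λ₂ = 189.2 nm:
KE₂ = hc/λ₂ - φ = 6.5531 - 3.04 = 3.5131 eV

Change in KE:
ΔKE = KE₂ - KE₁ = 3.5131 - 1.7712 = 1.7419 eV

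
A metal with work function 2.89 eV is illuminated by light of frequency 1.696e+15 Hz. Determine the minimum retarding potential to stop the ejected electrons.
4.1241 V

The stopping potential V_s satisfies: eV_s = KE_max

First, find KE_max using Einstein's equation:
E_photon = hf = (6.626×10⁻³⁴ J·s)(1.696e+15 Hz) = 7.0141 eV
KE_max = E_photon - φ = 7.0141 - 2.89 = 4.1241 eV

Since eV_s = KE_max:
V_s = KE_max/e = 4.1241 V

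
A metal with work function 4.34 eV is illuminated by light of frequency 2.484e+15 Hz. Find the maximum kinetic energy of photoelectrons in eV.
5.9330 eV

Using Einstein's photoelectric equation: KE_max = hf - φ

First, calculate the photon energy:
E_photon = hf = (6.626×10⁻³⁴ J·s)(2.484e+15 Hz)
E_photon = 10.2730 eV

Then, the maximum kinetic energy:
KE_max = E_photon - φ = 10.2730 eV - 4.34 eV = 5.9330 eV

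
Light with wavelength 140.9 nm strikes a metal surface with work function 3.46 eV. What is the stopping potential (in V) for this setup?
5.3394 V

The stopping potential V_s satisfies: eV_s = KE_max

First, find KE_max using Einstein's equation:
E_photon = hc/λ = 8.7994 eV
KE_max = E_photon - φ = 8.7994 - 3.46 = 5.3394 eV

Since eV_s = KE_max:
V_s = KE_max/e = 5.3394 V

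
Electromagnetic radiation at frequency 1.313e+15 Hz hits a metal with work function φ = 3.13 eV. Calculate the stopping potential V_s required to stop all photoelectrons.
2.3001 V

The stopping potential V_s satisfies: eV_s = KE_max

First, find KE_max using Einstein's equation:
E_photon = hf = (6.626×10⁻³⁴ J·s)(1.313e+15 Hz) = 5.4301 eV
KE_max = E_photon - φ = 5.4301 - 3.13 = 2.3001 eV

Since eV_s = KE_max:
V_s = KE_max/e = 2.3001 V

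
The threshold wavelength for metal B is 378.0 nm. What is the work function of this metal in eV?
3.28 eV

At the threshold wavelength, photon energy equals work function:
φ = hc/λ₀

Calculating:
φ = (6.626×10⁻³⁴ J·s)(3×10⁸ m/s) / (378.0×10⁻⁹ m)
φ = 3.28 eV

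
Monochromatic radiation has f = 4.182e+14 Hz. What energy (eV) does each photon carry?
1.7295 eV

Using E = hf:

E = hf = (6.626×10⁻³⁴ J·s)(4.182e+14 Hz)
E = 1.7295 eV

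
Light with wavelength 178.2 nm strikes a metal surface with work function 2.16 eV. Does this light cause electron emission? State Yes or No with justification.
Yes

For photoemission, the photon energy must exceed the work function.

Photon energy: E = hc/λ = 6.9576 eV
Work function: φ = 2.16 eV

Since E_photon (6.9576 eV) > φ (2.16 eV), photoemission WILL occur.
The threshold wavelength is λ₀ = hc/φ = 574.0 nm.
Since 178.2 nm < 574.0 nm, the light has sufficient energy.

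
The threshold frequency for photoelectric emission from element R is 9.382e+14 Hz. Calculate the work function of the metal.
3.88 eV

At the threshold frequency, photon energy equals work function:
φ = hf₀

Calculating:
φ = (6.626×10⁻³⁴ J·s)(9.382e+14 Hz)
φ = 3.88 eV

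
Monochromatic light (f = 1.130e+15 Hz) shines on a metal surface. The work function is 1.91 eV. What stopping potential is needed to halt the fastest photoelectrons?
2.7633 V

The stopping potential V_s satisfies: eV_s = KE_max

First, find KE_max using Einstein's equation:
E_photon = hf = (6.626×10⁻³⁴ J·s)(1.130e+15 Hz) = 4.6733 eV
KE_max = E_photon - φ = 4.6733 - 1.91 = 2.7633 eV

Since eV_s = KE_max:
V_s = KE_max/e = 2.7633 V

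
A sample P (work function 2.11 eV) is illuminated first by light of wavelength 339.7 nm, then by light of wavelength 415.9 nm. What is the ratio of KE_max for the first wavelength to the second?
1.7677

Using Einstein's equation: KE_max = hc/λ - φ

For λ₁ = 339.7 nm:
E₁ = hc/λ₁ = 3.6498 eV
KE₁ = E₁ - φ = 3.6498 - 2.11 = 1.5398 eV

For λ₂ = 415.9 nm:
E₂ = hc/λ₂ = 2.9811 eV
KE₂ = E₂ - φ = 2.9811 - 2.11 = 0.8711 eV

Ratio: KE₁/KE₂ = 1.5398/0.8711 = 1.7677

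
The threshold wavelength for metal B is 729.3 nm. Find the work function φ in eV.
1.70 eV

At the threshold wavelength, photon energy equals work function:
φ = hc/λ₀

Calculating:
φ = (6.626×10⁻³⁴ J·s)(3×10⁸ m/s) / (729.3×10⁻⁹ m)
φ = 1.70 eV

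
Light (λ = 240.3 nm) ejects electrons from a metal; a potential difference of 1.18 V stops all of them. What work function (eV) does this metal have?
3.98 eV

The stopping potential gives the maximum kinetic energy: KE_max = eV_s = 1.18 eV

From Einstein's photoelectric equation: KE_max = hc/λ - φ
Rearranging: φ = hc/λ - KE_max

Calculate photon energy:
E_photon = hc/λ = (6.626×10⁻³⁴ J·s)(3×10⁸ m/s) / (240.3×10⁻⁹ m) = 5.1596 eV

Therefore:
φ = 5.1596 - 1.18 = 3.98 eV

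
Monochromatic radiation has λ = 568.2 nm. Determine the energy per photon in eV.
2.1821 eV

Using E = hf = hc/λ:

E = hc/λ = (6.626×10⁻³⁴ J·s)(3×10⁸ m/s) / (568.2×10⁻⁹ m)
E = 2.1821 eV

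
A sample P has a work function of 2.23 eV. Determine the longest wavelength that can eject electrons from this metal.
555.98 nm

The threshold wavelength is when the photon energy equals the work function:
hc/λ₀ = φ

Solving for λ₀:
λ₀ = hc/φ = (6.626×10⁻³⁴ J·s)(3×10⁸ m/s) / (2.23 eV × 1.602×10⁻¹⁹ J/eV)
λ₀ = 555.98 nm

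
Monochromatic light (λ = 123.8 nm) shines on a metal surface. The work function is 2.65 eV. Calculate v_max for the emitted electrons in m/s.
1.6096e+06 m/s

First, find the maximum kinetic energy:
E_photon = hc/λ = 10.0149 eV
KE_max = E_photon - φ = 10.0149 - 2.65 = 7.3649 eV

Convert to Joules: KE_max = 7.3649 × 1.602×10⁻¹⁹ J = 1.1800e-18 J

Then use KE = ½mv² to find velocity:
v = √(2·KE/m) = √(2 × 1.1800e-18 J / 9.109e-31 kg)
v = 1.6096e+06 m/s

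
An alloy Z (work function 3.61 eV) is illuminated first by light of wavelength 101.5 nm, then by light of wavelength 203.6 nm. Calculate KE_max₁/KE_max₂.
3.4704

Using Einstein's equation: KE_max = hc/λ - φ

For λ₁ = 101.5 nm:
E₁ = hc/λ₁ = 12.2152 eV
KE₁ = E₁ - φ = 12.2152 - 3.61 = 8.6052 eV

For λ₂ = 203.6 nm:
E₂ = hc/λ₂ = 6.0896 eV
KE₂ = E₂ - φ = 6.0896 - 3.61 = 2.4796 eV

Ratio: KE₁/KE₂ = 8.6052/2.4796 = 3.4704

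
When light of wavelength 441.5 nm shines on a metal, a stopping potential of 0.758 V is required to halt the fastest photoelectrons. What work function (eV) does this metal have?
2.05 eV

The stopping potential gives the maximum kinetic energy: KE_max = eV_s = 0.758 eV

From Einstein's photoelectric equation: KE_max = hc/λ - φ
Rearranging: φ = hc/λ - KE_max

Calculate photon energy:
E_photon = hc/λ = (6.626×10⁻³⁴ J·s)(3×10⁸ m/s) / (441.5×10⁻⁹ m) = 2.8082 eV

Therefore:
φ = 2.8082 - 0.758 = 2.05 eV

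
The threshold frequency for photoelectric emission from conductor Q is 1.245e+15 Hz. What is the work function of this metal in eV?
5.15 eV

At the threshold frequency, photon energy equals work function:
φ = hf₀

Calculating:
φ = (6.626×10⁻³⁴ J·s)(1.245e+15 Hz)
φ = 5.15 eV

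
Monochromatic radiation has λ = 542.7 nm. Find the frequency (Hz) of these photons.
5.5241e+14 Hz

Using the wave equation: c = fλ

Solving for frequency:
f = c/λ = (3×10⁸ m/s) / (542.7×10⁻⁹ m)
f = 5.5241e+14 Hz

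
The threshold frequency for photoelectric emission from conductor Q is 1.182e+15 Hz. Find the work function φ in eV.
4.89 eV

At the threshold frequency, photon energy equals work function:
φ = hf₀

Calculating:
φ = (6.626×10⁻³⁴ J·s)(1.182e+15 Hz)
φ = 4.89 eV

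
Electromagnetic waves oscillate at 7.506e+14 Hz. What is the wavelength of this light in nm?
399.40 nm

Using the wave equation: c = fλ

Solving for wavelength:
λ = c/f = (3×10⁸ m/s) / (7.506e+14 Hz)
λ = 399.40 nm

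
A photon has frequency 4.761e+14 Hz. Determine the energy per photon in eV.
1.9690 eV

Using E = hf:

E = hf = (6.626×10⁻³⁴ J·s)(4.761e+14 Hz)
E = 1.9690 eV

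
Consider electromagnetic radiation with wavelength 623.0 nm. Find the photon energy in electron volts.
1.9901 eV

Using E = hf = hc/λ:

E = hc/λ = (6.626×10⁻³⁴ J·s)(3×10⁸ m/s) / (623.0×10⁻⁹ m)
E = 1.9901 eV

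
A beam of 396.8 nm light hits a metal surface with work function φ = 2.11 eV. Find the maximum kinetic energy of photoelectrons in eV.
1.0146 eV

Using Einstein's photoelectric equation: KE_max = hf - φ = hc/λ - φ

First, calculate the photon energy:
E_photon = hc/λ = (6.626×10⁻³⁴ J·s)(3×10⁸ m/s) / (396.8×10⁻⁹ m)
E_photon = 3.1246 eV

Then, the maximum kinetic energy:
KE_max = E_photon - φ = 3.1246 eV - 2.11 eV = 1.0146 eV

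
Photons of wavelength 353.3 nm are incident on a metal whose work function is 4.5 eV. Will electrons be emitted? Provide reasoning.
No

For photoemission, the photon energy must exceed the work function.

Photon energy: E = hc/λ = 3.5093 eV
Work function: φ = 4.5 eV

Since E_photon (3.5093 eV) < φ (4.5 eV), photoemission will NOT occur.
The threshold wavelength is λ₀ = hc/φ = 275.5 nm.
Since 353.3 nm > 275.5 nm, the photons lack sufficient energy.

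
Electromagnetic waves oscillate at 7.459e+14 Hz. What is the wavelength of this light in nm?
401.92 nm

Using the wave equation: c = fλ

Solving for wavelength:
λ = c/f = (3×10⁸ m/s) / (7.459e+14 Hz)
λ = 401.92 nm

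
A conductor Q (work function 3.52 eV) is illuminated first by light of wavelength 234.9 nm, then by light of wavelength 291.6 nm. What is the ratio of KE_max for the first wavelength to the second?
2.4023

Using Einstein's equation: KE_max = hc/λ - φ

For λ₁ = 234.9 nm:
E₁ = hc/λ₁ = 5.2782 eV
KE₁ = E₁ - φ = 5.2782 - 3.52 = 1.7582 eV

For λ₂ = 291.6 nm:
E₂ = hc/λ₂ = 4.2519 eV
KE₂ = E₂ - φ = 4.2519 - 3.52 = 0.7319 eV

Ratio: KE₁/KE₂ = 1.7582/0.7319 = 2.4023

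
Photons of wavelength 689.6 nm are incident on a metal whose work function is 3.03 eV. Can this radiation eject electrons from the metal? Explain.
No

For photoemission, the photon energy must exceed the work function.

Photon energy: E = hc/λ = 1.7979 eV
Work function: φ = 3.03 eV

Since E_photon (1.7979 eV) < φ (3.03 eV), photoemission will NOT occur.
The threshold wavelength is λ₀ = hc/φ = 409.2 nm.
Since 689.6 nm > 409.2 nm, the photons lack sufficient energy.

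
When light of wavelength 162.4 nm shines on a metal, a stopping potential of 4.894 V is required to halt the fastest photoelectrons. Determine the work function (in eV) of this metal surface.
2.74 eV

The stopping potential gives the maximum kinetic energy: KE_max = eV_s = 4.894 eV

From Einstein's photoelectric equation: KE_max = hc/λ - φ
Rearranging: φ = hc/λ - KE_max

Calculate photon energy:
E_photon = hc/λ = (6.626×10⁻³⁴ J·s)(3×10⁸ m/s) / (162.4×10⁻⁹ m) = 7.6345 eV

Therefore:
φ = 7.6345 - 4.894 = 2.74 eV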